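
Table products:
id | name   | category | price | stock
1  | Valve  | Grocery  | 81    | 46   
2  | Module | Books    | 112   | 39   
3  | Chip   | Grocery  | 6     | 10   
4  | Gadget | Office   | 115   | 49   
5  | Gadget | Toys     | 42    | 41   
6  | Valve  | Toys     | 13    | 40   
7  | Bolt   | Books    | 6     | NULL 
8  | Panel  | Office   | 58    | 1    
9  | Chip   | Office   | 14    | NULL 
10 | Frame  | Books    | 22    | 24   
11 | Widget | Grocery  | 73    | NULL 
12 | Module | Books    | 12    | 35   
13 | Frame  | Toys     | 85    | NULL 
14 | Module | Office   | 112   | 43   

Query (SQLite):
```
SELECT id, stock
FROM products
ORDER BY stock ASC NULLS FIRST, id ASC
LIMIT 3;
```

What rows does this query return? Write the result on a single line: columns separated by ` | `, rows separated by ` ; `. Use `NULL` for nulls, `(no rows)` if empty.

7 | NULL ; 9 | NULL ; 11 | NULL

Sort by stock asc, tiebreak id asc: (NULL, id=7), (NULL, id=9), (NULL, id=11), (NULL, id=13), (1, id=8), (10, id=3) …. Take first 3.
NULLS FIRST: NULL stock rows go before all non-NULL rows (among themselves ordered by id asc).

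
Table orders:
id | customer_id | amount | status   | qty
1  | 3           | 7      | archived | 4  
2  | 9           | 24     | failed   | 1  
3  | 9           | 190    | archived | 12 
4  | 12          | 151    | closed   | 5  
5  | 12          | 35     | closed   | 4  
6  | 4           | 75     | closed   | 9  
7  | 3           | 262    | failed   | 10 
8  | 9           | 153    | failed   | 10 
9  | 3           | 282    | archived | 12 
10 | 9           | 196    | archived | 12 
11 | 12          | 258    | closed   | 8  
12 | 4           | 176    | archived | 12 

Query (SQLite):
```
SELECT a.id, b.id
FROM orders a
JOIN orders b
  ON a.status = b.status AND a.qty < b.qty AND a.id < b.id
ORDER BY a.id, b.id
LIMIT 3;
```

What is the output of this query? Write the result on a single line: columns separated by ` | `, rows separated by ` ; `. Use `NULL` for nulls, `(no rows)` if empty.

Pairs (a,b) with same status, a.qty < b.qty, a.id < b.id.
status groups: archived:{1,3,9,10,12} closed:{4,5,6,11} failed:{2,7,8}
Ordered by (a.id, b.id); first 3.

1 | 3 ; 1 | 9 ; 1 | 10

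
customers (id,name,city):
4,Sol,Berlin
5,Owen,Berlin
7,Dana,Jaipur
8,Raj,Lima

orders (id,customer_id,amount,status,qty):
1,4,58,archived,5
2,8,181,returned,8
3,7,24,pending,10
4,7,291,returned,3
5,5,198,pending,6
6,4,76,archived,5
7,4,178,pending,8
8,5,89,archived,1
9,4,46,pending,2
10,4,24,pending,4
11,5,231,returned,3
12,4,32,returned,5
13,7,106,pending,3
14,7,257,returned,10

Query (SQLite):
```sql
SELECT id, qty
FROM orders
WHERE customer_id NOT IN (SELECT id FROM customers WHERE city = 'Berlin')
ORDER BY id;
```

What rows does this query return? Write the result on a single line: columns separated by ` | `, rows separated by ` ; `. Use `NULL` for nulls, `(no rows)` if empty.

2 | 8 ; 3 | 10 ; 4 | 3 ; 13 | 3 ; 14 | 10

Inner query: customers.id where city = 'Berlin'.
Outer: keep orders rows whose customer_id is not in that set.
Inner query → {4, 5}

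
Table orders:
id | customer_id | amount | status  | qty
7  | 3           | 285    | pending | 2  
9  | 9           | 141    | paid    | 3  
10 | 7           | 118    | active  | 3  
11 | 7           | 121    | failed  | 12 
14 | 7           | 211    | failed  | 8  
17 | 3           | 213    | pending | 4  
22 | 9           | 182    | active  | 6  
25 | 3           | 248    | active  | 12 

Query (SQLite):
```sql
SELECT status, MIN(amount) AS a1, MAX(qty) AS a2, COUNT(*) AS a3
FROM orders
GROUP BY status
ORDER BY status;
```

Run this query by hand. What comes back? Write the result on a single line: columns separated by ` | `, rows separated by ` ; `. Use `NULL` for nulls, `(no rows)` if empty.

active | 118 | 12 | 3 ; failed | 121 | 12 | 2 ; paid | 141 | 3 | 1 ; pending | 213 | 4 | 2

Group orders by status.
Per group compute: MIN(amount), MAX(qty), COUNT(*).
  active: ids {10, 22, 25} → MIN(amount)=118, MAX(qty)=12, COUNT(*)=3
  failed: ids {11, 14} → MIN(amount)=121, MAX(qty)=12, COUNT(*)=2
  paid: ids {9} → MIN(amount)=141, MAX(qty)=3, COUNT(*)=1
  pending: ids {7, 17} → MIN(amount)=213, MAX(qty)=4, COUNT(*)=2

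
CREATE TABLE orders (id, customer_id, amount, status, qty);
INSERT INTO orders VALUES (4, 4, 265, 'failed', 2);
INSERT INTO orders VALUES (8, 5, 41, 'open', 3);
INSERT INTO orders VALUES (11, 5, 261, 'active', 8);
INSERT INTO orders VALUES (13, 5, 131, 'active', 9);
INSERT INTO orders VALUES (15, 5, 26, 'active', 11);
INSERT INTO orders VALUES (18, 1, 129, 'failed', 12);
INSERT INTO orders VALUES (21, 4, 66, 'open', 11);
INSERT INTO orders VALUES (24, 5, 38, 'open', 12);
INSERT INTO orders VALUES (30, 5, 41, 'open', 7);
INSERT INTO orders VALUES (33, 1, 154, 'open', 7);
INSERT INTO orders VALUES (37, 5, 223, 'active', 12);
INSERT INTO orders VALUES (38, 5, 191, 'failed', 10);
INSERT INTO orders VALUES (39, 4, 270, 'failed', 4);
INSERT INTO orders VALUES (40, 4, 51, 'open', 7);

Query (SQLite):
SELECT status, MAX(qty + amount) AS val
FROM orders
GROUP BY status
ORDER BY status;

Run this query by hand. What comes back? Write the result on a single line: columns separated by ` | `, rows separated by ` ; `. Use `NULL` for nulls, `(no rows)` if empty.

active | 269 ; failed | 274 ; open | 161

For each row compute qty + amount.
Group by status; take MAX of the expression per group.
  active: ids {11, 13, 15, 37} → MAX(qty + amount)=269
  failed: ids {4, 18, 38, 39} → MAX(qty + amount)=274
  open: ids {8, 21, 24, 30, 33, 40} → MAX(qty + amount)=161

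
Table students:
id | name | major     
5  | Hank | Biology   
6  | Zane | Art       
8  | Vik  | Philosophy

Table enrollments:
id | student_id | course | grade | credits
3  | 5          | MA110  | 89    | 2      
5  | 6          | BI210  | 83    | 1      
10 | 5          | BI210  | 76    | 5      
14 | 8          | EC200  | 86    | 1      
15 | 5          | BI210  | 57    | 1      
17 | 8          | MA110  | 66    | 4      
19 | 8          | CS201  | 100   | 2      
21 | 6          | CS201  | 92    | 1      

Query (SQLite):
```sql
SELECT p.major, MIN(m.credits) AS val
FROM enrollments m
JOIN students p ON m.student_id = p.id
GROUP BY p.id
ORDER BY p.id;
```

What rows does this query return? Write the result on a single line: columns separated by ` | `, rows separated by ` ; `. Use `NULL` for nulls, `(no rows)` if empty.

Biology | 1 ; Art | 1 ; Philosophy | 1

Join each enrollments row to its students via student_id.
Group joined rows by students.id; compute MIN(m.credits) per group.
  5: ids {3, 10, 15} → MIN(m.credits)=1
  6: ids {5, 21} → MIN(m.credits)=1
  8: ids {14, 17, 19} → MIN(m.credits)=1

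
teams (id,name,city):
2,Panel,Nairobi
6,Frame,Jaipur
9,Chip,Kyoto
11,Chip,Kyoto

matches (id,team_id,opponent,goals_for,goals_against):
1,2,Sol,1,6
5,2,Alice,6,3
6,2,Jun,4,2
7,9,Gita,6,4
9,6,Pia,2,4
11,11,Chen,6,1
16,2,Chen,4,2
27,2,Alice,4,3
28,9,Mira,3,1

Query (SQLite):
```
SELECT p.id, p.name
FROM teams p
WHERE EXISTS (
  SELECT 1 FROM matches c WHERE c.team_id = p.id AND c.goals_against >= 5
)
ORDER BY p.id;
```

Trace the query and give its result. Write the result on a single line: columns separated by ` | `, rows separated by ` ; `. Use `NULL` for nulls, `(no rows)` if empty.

For each teams row, check whether any matches with matching team_id has goals_against >= 5.
Keep rows where that is true.

2 | Panel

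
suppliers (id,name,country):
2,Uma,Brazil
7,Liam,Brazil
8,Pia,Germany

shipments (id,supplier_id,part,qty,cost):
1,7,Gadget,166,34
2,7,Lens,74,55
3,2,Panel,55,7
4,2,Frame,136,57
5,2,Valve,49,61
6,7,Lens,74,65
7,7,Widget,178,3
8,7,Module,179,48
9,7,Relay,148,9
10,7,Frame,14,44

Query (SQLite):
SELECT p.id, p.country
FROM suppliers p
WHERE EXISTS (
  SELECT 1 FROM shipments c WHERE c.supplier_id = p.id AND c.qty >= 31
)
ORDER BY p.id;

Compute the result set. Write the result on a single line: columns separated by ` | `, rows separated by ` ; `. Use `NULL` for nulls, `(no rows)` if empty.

For each suppliers row, check whether any shipments with matching supplier_id has qty >= 31.
Keep rows where that is true.

2 | Brazil ; 7 | Brazil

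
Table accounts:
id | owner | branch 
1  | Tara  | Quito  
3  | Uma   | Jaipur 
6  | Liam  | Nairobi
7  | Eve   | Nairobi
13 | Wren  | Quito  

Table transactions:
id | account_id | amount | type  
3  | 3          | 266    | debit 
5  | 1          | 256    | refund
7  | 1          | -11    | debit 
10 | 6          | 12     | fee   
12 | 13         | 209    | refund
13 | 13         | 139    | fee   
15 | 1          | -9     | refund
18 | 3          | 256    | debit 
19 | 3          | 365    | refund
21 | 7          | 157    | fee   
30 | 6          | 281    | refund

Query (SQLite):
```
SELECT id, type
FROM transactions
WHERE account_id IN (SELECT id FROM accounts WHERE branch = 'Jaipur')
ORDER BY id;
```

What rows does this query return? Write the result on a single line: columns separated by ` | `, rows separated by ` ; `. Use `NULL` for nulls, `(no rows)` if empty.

Inner query: accounts.id where branch = 'Jaipur'.
Outer: keep transactions rows whose account_id is in that set.
Inner query → {3}

3 | debit ; 18 | debit ; 19 | refund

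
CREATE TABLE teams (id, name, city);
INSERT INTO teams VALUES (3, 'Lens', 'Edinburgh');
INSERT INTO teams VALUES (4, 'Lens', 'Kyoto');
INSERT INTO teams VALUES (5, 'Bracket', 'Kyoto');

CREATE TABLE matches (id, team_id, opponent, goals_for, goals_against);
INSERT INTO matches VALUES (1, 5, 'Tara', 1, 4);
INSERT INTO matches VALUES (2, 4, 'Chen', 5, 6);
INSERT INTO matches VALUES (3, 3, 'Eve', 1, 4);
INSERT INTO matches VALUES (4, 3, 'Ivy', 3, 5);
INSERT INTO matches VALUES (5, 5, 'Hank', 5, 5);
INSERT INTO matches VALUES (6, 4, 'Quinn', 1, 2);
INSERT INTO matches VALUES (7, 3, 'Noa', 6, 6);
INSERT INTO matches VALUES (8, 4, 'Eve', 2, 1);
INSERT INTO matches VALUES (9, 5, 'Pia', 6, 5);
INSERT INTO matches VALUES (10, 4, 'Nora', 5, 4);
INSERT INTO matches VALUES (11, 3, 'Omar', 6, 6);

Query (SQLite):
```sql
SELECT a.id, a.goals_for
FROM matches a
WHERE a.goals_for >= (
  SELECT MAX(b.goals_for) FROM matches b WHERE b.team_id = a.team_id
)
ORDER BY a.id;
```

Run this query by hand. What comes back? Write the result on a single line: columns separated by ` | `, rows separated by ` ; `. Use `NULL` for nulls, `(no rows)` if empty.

2 | 5 ; 7 | 6 ; 9 | 6 ; 10 | 5 ; 11 | 6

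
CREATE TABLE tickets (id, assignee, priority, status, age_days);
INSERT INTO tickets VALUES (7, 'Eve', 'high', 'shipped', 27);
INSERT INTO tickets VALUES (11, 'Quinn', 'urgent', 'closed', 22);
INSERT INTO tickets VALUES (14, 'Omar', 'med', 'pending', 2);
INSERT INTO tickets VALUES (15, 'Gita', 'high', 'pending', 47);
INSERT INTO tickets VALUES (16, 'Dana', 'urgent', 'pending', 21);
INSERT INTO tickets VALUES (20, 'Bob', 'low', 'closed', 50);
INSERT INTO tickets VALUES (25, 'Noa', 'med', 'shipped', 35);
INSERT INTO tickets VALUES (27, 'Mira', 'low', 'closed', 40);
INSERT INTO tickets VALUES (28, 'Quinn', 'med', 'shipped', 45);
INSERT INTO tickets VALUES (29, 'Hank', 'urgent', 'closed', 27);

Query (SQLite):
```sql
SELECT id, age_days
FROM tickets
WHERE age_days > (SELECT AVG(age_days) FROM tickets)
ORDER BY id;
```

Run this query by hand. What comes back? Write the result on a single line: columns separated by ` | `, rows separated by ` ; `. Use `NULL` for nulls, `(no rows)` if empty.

Scalar subquery: AVG(age_days) over all tickets rows = 31.6.
Keep rows where age_days > that value.

15 | 47 ; 20 | 50 ; 25 | 35 ; 27 | 40 ; 28 | 45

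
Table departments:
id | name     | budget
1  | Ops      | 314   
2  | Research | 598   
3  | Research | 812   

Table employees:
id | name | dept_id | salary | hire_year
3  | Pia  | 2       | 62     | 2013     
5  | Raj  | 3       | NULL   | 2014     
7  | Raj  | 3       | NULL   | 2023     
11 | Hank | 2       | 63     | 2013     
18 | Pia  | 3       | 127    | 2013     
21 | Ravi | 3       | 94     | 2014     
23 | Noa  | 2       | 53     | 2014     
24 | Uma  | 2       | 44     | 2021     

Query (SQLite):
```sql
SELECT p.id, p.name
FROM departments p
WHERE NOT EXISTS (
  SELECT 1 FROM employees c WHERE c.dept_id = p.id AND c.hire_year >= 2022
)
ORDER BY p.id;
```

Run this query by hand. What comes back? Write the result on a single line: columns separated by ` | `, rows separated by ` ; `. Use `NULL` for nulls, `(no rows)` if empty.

For each departments row, check whether any employees with matching dept_id has hire_year >= 2022.
Keep rows where that is false.

1 | Ops ; 2 | Research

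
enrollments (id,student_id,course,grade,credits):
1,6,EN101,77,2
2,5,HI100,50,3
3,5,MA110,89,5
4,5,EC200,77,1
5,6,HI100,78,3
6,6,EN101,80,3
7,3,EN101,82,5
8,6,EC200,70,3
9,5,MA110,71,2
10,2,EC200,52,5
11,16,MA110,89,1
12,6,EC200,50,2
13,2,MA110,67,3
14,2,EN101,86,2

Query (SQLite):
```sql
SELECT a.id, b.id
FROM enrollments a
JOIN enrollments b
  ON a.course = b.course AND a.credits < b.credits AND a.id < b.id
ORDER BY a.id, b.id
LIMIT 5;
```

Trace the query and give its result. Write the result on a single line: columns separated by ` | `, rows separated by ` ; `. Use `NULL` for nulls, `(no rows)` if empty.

1 | 6 ; 1 | 7 ; 4 | 8 ; 4 | 10 ; 4 | 12

Pairs (a,b) with same course, a.credits < b.credits, a.id < b.id.
course groups: EC200:{4,8,10,12} EN101:{1,6,7,14} HI100:{2,5} MA110:{3,9,11,13}
Ordered by (a.id, b.id); first 5.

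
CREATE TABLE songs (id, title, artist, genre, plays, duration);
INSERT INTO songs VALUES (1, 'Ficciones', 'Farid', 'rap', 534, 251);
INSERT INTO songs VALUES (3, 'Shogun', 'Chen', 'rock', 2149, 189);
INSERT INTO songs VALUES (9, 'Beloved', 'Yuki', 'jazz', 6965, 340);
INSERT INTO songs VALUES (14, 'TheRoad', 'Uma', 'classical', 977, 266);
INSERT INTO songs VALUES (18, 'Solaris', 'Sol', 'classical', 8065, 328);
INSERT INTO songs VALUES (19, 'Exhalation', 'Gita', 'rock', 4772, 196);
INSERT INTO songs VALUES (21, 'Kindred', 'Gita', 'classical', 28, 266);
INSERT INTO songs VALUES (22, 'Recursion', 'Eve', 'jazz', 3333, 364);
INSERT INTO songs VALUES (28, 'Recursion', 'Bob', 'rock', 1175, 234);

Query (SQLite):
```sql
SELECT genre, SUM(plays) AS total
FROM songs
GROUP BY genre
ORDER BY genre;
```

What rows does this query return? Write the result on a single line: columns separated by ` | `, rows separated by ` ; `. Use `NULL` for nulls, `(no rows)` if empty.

classical | 9070 ; jazz | 10298 ; rap | 534 ; rock | 8096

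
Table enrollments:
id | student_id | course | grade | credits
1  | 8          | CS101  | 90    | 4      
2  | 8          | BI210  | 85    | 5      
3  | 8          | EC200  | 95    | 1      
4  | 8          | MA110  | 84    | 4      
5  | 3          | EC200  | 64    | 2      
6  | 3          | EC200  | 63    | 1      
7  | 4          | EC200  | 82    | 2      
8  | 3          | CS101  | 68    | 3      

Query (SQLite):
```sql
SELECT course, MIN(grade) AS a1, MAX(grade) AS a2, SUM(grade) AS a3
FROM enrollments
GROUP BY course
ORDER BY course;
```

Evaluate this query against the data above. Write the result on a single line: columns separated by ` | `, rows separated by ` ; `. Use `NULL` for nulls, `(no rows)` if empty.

Group enrollments by course.
Per group compute: MIN(grade), MAX(grade), SUM(grade).
  BI210: ids {2} → MIN(grade)=85, MAX(grade)=85, SUM(grade)=85
  CS101: ids {1, 8} → MIN(grade)=68, MAX(grade)=90, SUM(grade)=158
  EC200: ids {3, 5, 6, 7} → MIN(grade)=63, MAX(grade)=95, SUM(grade)=304
  MA110: ids {4} → MIN(grade)=84, MAX(grade)=84, SUM(grade)=84

BI210 | 85 | 85 | 85 ; CS101 | 68 | 90 | 158 ; EC200 | 63 | 95 | 304 ; MA110 | 84 | 84 | 84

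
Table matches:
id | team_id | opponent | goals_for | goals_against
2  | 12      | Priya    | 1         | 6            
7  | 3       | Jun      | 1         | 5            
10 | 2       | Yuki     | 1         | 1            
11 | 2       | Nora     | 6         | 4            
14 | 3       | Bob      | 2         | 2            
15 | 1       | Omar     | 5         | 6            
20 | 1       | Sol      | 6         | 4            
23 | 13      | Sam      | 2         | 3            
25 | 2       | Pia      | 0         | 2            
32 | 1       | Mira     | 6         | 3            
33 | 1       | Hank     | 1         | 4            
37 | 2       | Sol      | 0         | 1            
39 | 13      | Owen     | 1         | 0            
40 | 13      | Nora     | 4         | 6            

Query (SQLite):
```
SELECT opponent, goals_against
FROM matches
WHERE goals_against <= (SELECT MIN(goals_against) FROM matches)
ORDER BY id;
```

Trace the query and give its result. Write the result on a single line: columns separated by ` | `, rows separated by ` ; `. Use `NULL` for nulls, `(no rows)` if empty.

Scalar subquery: MIN(goals_against) over all matches rows = 0.
Keep rows where goals_against <= that value.

Owen | 0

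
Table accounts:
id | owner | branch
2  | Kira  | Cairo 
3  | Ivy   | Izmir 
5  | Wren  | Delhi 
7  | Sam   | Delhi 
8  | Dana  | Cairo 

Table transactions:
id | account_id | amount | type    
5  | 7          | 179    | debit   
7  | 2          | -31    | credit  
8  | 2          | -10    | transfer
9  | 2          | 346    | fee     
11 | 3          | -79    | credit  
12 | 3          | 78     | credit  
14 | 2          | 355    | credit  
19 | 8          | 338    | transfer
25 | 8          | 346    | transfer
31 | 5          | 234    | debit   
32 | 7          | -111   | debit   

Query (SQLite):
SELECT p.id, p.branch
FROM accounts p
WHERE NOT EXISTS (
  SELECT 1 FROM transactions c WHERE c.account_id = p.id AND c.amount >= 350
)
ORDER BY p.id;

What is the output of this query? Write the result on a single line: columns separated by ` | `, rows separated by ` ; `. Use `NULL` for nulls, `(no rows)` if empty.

3 | Izmir ; 5 | Delhi ; 7 | Delhi ; 8 | Cairo

For each accounts row, check whether any transactions with matching account_id has amount >= 350.
Keep rows where that is false.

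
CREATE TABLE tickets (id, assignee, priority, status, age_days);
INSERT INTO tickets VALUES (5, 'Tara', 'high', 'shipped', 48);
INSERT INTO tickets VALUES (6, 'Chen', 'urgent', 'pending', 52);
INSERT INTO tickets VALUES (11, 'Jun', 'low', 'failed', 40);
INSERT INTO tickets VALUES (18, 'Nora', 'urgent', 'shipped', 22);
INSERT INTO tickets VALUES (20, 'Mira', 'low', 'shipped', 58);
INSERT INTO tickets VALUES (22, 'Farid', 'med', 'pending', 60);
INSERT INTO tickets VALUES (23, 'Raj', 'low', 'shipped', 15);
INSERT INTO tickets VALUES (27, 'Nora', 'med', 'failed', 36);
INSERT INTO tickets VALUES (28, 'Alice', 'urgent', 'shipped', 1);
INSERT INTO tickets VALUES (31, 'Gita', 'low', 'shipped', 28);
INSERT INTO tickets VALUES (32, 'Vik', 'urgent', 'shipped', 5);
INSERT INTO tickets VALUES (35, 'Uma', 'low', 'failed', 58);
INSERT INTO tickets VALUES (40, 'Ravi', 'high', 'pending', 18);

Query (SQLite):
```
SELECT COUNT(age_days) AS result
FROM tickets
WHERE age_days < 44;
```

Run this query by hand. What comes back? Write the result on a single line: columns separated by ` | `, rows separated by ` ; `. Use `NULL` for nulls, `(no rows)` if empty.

Rows where age_days < 44 → age_days values: [40, 22, 15, 36, 1, 28, 5, 18].
COUNT(age_days) counts non-NULL values → 8.

8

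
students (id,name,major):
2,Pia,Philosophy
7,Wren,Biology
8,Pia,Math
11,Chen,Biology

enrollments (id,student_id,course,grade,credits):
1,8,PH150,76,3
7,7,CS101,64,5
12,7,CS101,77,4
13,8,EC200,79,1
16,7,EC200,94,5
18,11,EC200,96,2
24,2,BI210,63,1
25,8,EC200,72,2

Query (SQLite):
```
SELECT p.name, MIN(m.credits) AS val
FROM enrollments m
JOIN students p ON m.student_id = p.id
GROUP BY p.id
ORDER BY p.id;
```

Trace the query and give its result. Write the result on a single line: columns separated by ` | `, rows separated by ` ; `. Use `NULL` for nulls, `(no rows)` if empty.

Join each enrollments row to its students via student_id.
Group joined rows by students.id; compute MIN(m.credits) per group.
  2: ids {24} → MIN(m.credits)=1
  7: ids {7, 12, 16} → MIN(m.credits)=4
  8: ids {1, 13, 25} → MIN(m.credits)=1
  11: ids {18} → MIN(m.credits)=2

Pia | 1 ; Wren | 4 ; Pia | 1 ; Chen | 2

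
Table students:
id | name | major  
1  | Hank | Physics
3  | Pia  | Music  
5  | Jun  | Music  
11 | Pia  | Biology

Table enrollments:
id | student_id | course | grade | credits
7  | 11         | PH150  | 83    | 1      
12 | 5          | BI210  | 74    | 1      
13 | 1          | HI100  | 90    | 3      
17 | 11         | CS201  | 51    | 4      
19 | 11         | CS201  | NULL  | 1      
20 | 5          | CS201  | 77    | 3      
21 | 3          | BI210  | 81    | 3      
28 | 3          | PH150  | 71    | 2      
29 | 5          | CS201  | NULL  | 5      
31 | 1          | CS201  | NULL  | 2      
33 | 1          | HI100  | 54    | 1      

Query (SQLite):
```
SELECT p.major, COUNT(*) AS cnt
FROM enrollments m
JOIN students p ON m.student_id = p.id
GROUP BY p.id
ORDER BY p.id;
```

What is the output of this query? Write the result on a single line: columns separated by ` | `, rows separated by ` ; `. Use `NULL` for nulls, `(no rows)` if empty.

Physics | 3 ; Music | 2 ; Music | 3 ; Biology | 3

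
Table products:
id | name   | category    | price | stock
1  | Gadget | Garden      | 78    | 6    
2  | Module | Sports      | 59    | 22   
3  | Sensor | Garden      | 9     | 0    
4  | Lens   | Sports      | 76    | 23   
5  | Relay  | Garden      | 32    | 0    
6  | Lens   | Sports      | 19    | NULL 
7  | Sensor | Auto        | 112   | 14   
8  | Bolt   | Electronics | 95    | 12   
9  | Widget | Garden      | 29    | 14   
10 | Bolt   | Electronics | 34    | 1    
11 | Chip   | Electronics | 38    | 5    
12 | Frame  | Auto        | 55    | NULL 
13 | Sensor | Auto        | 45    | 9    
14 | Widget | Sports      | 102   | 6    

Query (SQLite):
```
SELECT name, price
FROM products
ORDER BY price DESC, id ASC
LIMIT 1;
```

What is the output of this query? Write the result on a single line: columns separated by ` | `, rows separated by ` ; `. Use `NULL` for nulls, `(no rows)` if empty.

Sensor | 112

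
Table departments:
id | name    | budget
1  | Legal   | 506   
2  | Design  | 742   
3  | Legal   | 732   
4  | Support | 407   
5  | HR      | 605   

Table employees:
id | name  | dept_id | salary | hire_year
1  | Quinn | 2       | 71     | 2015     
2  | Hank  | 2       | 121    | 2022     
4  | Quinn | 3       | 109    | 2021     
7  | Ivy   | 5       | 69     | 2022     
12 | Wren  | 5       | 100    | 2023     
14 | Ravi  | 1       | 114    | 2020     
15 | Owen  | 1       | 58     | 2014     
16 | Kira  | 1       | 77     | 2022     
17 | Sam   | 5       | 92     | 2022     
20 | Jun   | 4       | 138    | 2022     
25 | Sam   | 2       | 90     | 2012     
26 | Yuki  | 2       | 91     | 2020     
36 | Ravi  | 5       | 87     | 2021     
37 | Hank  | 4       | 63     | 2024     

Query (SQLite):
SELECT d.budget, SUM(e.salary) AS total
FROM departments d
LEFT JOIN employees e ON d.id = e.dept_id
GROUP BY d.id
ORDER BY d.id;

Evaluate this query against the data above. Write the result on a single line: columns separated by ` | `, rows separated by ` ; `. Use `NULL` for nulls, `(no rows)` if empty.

LEFT JOIN keeps every departments row; unmatched ones get NULL for employees columns.
Group by departments.id and compute SUM(e.salary). SUM over an all-NULL group is NULL.
  1: ids {14, 15, 16} → SUM(e.salary)=249
  2: ids {1, 2, 25, 26} → SUM(e.salary)=373
  3: ids {4} → SUM(e.salary)=109
  4: ids {20, 37} → SUM(e.salary)=201
  5: ids {7, 12, 17, 36} → SUM(e.salary)=348

506 | 249 ; 742 | 373 ; 732 | 109 ; 407 | 201 ; 605 | 348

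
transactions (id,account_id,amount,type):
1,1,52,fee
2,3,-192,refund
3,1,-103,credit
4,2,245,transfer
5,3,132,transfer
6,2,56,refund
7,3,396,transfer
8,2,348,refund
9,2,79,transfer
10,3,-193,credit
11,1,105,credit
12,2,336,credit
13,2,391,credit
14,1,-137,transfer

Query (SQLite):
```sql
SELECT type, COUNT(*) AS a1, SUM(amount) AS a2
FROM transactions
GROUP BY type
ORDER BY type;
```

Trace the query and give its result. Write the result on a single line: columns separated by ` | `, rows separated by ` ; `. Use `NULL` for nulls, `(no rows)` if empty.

Group transactions by type.
Per group compute: COUNT(*), SUM(amount).
  credit: ids {3, 10, 11, 12, 13} → COUNT(*)=5, SUM(amount)=536
  fee: ids {1} → COUNT(*)=1, SUM(amount)=52
  refund: ids {2, 6, 8} → COUNT(*)=3, SUM(amount)=212
  transfer: ids {4, 5, 7, 9, 14} → COUNT(*)=5, SUM(amount)=715

credit | 5 | 536 ; fee | 1 | 52 ; refund | 3 | 212 ; transfer | 5 | 715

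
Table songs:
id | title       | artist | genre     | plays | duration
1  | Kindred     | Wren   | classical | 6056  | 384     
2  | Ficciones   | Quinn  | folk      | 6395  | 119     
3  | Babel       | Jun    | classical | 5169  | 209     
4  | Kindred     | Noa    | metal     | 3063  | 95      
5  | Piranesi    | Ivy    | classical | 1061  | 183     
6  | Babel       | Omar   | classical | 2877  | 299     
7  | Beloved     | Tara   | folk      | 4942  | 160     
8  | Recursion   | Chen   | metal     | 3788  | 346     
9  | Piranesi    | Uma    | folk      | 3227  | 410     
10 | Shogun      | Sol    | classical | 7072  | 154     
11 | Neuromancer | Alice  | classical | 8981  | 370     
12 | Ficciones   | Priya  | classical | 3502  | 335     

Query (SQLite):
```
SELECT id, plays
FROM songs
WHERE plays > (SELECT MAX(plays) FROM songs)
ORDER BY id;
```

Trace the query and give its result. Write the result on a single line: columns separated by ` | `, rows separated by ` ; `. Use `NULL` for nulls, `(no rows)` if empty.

Scalar subquery: MAX(plays) over all songs rows = 8981.
Keep rows where plays > that value.

(no rows)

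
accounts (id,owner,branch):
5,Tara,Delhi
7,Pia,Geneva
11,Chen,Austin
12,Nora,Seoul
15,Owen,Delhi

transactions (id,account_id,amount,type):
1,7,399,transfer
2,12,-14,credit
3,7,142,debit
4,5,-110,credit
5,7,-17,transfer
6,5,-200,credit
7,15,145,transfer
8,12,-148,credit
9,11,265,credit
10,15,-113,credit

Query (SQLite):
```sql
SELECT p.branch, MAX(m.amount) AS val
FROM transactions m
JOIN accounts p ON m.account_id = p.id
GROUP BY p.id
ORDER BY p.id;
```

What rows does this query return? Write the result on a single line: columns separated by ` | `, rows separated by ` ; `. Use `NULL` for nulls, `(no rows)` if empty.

Delhi | -110 ; Geneva | 399 ; Austin | 265 ; Seoul | -14 ; Delhi | 145

Join each transactions row to its accounts via account_id.
Group joined rows by accounts.id; compute MAX(m.amount) per group.
  5: ids {4, 6} → MAX(m.amount)=-110
  7: ids {1, 3, 5} → MAX(m.amount)=399
  11: ids {9} → MAX(m.amount)=265
  12: ids {2, 8} → MAX(m.amount)=-14
  15: ids {7, 10} → MAX(m.amount)=145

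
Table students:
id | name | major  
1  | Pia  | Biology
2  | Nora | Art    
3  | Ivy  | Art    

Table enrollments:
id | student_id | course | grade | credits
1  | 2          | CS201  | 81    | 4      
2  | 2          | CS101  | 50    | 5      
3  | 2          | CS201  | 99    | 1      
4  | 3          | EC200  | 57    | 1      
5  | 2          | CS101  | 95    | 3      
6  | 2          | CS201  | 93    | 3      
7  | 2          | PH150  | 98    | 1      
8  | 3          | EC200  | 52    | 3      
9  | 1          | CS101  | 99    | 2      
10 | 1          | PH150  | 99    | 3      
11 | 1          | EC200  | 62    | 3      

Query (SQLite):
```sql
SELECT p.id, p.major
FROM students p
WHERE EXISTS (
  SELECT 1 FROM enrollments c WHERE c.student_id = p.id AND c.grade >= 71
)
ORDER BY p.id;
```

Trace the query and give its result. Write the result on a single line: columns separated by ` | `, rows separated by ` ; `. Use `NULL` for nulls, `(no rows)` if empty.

1 | Biology ; 2 | Art

For each students row, check whether any enrollments with matching student_id has grade >= 71.
Keep rows where that is true.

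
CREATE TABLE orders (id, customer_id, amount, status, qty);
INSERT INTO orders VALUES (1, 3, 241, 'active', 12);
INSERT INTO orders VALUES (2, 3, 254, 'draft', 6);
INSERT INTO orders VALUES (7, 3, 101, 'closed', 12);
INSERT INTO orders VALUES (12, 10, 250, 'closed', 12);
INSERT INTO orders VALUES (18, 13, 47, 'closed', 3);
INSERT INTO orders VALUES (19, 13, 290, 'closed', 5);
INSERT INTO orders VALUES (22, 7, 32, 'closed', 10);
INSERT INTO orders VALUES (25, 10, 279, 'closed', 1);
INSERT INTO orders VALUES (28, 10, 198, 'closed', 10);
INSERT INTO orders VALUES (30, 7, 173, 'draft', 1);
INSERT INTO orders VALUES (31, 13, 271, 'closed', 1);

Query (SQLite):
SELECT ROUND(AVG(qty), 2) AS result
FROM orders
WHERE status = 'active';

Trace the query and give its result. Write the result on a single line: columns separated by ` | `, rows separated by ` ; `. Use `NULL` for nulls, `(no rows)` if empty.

12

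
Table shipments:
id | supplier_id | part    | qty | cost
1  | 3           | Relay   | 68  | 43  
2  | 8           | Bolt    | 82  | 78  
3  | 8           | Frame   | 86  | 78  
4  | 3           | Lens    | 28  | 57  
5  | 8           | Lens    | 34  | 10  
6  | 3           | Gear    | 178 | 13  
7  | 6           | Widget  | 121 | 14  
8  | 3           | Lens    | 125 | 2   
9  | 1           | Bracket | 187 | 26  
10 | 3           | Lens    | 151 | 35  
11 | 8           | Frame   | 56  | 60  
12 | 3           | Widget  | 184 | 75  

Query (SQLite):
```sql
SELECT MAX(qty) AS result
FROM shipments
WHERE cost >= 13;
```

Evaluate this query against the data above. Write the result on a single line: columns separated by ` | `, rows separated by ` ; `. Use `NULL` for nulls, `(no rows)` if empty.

187

Rows where cost >= 13 → qty values: [68, 82, 86, 28, 178, 121, 187, 151, 56, 184].
MAX of non-NULL values = 187.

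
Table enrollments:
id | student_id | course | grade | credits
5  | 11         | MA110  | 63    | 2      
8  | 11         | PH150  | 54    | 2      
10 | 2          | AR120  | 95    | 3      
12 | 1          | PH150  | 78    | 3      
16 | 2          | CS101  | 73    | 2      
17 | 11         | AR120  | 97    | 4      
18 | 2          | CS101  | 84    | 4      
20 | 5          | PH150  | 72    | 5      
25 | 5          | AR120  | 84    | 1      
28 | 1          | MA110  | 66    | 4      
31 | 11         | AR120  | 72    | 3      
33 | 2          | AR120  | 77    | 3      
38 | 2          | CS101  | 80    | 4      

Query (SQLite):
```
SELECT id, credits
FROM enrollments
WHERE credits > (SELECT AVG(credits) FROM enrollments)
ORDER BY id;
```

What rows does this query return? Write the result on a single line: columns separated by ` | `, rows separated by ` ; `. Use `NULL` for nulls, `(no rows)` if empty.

Scalar subquery: AVG(credits) over all enrollments rows = 3.076923 (≈; comparison uses full precision).
Keep rows where credits > that value.

17 | 4 ; 18 | 4 ; 20 | 5 ; 28 | 4 ; 38 | 4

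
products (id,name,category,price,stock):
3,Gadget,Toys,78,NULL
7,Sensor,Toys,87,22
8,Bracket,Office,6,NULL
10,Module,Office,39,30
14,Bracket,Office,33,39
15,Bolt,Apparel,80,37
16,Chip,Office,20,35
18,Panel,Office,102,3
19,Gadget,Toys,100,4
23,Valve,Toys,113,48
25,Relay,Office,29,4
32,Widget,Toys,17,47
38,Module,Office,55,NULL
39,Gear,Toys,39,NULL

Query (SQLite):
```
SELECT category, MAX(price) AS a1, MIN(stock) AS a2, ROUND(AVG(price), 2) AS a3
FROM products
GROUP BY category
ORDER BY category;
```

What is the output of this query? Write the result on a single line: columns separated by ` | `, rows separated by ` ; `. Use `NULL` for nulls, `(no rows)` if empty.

Group products by category.
Per group compute: MAX(price), MIN(stock), ROUND(AVG(price), 2).
  Apparel: ids {15} → MAX(price)=80, MIN(stock)=37, ROUND(AVG(price), 2)=80
  Office: ids {8, 10, 14, 16, 18, 25, 38} → MAX(price)=102, MIN(stock)=3, ROUND(AVG(price), 2)=40.57
  Toys: ids {3, 7, 19, 23, 32, 39} → MAX(price)=113, MIN(stock)=4, ROUND(AVG(price), 2)=72.33

Apparel | 80 | 37 | 80 ; Office | 102 | 3 | 40.57 ; Toys | 113 | 4 | 72.33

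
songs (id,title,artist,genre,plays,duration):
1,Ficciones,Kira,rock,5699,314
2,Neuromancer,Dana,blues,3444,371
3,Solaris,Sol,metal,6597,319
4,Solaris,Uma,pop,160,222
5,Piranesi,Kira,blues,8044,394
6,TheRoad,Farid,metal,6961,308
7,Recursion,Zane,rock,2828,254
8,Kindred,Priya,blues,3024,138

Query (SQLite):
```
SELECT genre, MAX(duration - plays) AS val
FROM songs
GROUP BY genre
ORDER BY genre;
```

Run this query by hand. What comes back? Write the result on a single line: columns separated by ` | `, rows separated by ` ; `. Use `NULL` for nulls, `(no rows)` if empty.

For each row compute duration - plays.
Group by genre; take MAX of the expression per group.
  blues: ids {2, 5, 8} → MAX(duration - plays)=-2886
  metal: ids {3, 6} → MAX(duration - plays)=-6278
  pop: ids {4} → MAX(duration - plays)=62
  rock: ids {1, 7} → MAX(duration - plays)=-2574

blues | -2886 ; metal | -6278 ; pop | 62 ; rock | -2574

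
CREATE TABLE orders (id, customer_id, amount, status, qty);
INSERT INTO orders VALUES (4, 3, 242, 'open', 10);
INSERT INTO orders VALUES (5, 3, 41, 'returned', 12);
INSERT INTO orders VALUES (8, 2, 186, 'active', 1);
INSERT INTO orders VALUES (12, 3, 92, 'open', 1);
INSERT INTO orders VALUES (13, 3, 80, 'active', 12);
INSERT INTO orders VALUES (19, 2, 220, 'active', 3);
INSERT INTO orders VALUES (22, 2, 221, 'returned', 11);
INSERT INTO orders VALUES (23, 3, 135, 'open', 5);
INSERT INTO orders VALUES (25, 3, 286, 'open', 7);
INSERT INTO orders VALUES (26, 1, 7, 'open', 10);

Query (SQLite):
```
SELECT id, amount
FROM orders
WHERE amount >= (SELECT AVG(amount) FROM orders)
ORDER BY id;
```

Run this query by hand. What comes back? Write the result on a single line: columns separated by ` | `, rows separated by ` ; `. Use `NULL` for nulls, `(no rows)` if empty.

4 | 242 ; 8 | 186 ; 19 | 220 ; 22 | 221 ; 25 | 286

Scalar subquery: AVG(amount) over all orders rows = 151.0.
Keep rows where amount >= that value.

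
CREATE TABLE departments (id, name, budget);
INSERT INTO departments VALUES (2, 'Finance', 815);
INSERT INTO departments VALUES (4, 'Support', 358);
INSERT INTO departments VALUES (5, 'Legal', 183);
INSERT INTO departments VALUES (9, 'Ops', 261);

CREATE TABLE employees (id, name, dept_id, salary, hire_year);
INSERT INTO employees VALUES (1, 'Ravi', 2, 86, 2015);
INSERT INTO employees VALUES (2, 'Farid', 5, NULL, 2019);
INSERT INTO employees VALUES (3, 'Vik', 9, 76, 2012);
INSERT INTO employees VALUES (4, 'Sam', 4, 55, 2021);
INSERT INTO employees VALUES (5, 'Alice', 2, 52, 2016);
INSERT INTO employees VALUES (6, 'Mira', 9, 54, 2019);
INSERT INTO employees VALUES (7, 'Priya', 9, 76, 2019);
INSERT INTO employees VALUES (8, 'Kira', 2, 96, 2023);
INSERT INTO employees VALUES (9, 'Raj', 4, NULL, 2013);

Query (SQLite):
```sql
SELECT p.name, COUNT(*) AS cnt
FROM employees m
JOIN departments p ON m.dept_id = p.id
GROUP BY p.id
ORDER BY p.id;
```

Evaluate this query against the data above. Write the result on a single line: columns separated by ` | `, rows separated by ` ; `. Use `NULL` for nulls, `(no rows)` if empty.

Finance | 3 ; Support | 2 ; Legal | 1 ; Ops | 3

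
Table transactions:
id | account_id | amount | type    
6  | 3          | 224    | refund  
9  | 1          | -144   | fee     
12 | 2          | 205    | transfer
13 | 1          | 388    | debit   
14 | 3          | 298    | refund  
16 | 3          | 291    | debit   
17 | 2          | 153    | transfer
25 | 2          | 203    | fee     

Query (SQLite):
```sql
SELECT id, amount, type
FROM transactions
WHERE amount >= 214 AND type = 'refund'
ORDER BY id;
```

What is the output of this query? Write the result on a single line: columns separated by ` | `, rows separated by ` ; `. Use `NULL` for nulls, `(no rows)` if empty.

6 | 224 | refund ; 14 | 298 | refund

amount >= 214: ids {6, 13, 14, 16}
type = 'refund': ids {6, 14}
Combine with AND.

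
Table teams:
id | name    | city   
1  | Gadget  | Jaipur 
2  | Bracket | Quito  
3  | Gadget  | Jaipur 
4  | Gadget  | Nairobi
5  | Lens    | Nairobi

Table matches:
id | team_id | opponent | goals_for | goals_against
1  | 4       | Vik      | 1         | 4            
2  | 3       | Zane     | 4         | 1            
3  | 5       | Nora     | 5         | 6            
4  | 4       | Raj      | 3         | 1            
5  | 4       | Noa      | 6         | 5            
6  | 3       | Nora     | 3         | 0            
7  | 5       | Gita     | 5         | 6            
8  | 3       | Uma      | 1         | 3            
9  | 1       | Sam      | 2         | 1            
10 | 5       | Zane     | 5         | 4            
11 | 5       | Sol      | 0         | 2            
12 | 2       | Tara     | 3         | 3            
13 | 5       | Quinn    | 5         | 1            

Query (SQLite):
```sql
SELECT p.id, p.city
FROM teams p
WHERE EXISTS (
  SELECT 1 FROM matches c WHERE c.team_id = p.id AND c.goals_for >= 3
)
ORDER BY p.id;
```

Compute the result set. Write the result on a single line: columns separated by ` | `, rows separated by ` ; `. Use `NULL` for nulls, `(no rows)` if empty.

2 | Quito ; 3 | Jaipur ; 4 | Nairobi ; 5 | Nairobi

For each teams row, check whether any matches with matching team_id has goals_for >= 3.
Keep rows where that is true.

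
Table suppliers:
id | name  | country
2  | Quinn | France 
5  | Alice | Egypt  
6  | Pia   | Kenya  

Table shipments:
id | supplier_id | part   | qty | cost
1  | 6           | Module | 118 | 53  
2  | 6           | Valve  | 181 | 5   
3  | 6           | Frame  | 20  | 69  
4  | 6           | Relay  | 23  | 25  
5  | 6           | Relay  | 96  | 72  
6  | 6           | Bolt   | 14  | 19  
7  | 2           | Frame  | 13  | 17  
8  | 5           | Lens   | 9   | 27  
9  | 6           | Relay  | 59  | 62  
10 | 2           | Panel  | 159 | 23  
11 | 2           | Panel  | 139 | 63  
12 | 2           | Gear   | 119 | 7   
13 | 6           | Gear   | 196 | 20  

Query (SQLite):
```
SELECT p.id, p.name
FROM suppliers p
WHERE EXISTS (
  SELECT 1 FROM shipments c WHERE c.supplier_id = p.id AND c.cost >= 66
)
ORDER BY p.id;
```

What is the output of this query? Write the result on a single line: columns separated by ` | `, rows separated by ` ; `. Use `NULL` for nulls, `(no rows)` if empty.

6 | Pia

For each suppliers row, check whether any shipments with matching supplier_id has cost >= 66.
Keep rows where that is true.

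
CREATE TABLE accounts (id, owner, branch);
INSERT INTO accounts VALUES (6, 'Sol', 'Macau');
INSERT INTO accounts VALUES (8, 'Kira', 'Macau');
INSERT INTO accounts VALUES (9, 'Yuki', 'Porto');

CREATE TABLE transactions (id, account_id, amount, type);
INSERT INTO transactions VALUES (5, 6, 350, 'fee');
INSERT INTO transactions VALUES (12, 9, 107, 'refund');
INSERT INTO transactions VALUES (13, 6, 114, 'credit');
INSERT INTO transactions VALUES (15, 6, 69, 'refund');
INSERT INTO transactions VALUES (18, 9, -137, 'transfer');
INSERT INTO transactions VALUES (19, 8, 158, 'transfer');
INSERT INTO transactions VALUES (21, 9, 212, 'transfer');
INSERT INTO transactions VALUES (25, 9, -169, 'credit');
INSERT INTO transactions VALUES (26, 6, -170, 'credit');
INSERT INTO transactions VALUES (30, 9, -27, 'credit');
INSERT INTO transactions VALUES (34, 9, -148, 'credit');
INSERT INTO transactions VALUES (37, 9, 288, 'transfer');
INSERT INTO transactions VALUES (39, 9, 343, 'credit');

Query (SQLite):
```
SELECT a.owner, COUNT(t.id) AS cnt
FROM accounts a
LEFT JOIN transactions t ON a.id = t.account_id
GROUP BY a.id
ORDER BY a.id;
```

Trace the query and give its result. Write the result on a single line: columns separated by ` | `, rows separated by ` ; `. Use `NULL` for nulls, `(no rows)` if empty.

LEFT JOIN keeps every accounts row; unmatched ones get NULL for transactions columns.
Group by accounts.id and compute COUNT(t.id). COUNT(col) of an all-NULL group is 0.
  6: ids {5, 13, 15, 26} → COUNT(t.id)=4
  8: ids {19} → COUNT(t.id)=1
  9: ids {12, 18, 21, 25, 30, 34, 37, 39} → COUNT(t.id)=8

Sol | 4 ; Kira | 1 ; Yuki | 8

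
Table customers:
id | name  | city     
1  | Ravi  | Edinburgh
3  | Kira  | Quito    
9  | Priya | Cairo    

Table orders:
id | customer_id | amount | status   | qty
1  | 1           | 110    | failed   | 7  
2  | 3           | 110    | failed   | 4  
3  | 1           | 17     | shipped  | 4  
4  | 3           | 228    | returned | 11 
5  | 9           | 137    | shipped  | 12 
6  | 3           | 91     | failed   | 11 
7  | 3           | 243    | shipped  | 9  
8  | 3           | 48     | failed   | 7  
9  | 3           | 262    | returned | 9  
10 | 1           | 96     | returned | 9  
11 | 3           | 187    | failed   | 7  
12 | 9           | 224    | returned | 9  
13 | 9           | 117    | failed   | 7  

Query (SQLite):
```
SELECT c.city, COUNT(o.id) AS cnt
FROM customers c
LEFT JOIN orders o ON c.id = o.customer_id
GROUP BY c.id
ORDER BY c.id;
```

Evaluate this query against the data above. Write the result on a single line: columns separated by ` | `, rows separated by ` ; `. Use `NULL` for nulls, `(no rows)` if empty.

Edinburgh | 3 ; Quito | 7 ; Cairo | 3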